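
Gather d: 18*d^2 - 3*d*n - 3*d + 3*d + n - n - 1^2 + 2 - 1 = 18*d^2 - 3*d*n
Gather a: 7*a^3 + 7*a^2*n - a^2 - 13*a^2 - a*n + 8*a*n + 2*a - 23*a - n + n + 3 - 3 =7*a^3 + a^2*(7*n - 14) + a*(7*n - 21)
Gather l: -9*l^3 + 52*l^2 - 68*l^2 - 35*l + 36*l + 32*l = -9*l^3 - 16*l^2 + 33*l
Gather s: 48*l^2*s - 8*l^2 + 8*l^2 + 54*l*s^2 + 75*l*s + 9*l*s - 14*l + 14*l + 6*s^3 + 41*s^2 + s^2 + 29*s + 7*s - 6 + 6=6*s^3 + s^2*(54*l + 42) + s*(48*l^2 + 84*l + 36)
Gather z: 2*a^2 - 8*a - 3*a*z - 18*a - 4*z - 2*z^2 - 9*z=2*a^2 - 26*a - 2*z^2 + z*(-3*a - 13)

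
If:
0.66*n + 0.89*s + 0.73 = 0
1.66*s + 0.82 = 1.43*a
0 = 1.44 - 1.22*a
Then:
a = 1.18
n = -1.81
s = 0.52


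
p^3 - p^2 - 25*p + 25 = (p - 5)*(p - 1)*(p + 5)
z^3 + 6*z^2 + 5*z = z*(z + 1)*(z + 5)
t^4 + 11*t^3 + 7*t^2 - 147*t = t*(t - 3)*(t + 7)^2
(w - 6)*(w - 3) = w^2 - 9*w + 18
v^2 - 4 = (v - 2)*(v + 2)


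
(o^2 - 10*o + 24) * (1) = o^2 - 10*o + 24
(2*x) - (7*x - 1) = 1 - 5*x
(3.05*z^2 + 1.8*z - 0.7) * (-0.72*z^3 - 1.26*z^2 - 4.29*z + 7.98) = -2.196*z^5 - 5.139*z^4 - 14.8485*z^3 + 17.499*z^2 + 17.367*z - 5.586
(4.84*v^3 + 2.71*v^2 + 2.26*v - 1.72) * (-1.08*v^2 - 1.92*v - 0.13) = -5.2272*v^5 - 12.2196*v^4 - 8.2732*v^3 - 2.8339*v^2 + 3.0086*v + 0.2236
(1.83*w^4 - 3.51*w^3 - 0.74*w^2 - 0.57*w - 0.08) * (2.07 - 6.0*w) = -10.98*w^5 + 24.8481*w^4 - 2.8257*w^3 + 1.8882*w^2 - 0.6999*w - 0.1656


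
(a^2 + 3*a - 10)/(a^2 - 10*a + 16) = (a + 5)/(a - 8)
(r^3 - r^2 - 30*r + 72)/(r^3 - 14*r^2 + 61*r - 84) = (r + 6)/(r - 7)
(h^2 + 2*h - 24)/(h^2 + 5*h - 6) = (h - 4)/(h - 1)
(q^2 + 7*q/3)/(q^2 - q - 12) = q*(3*q + 7)/(3*(q^2 - q - 12))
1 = 1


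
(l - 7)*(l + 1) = l^2 - 6*l - 7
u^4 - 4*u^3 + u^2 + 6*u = u*(u - 3)*(u - 2)*(u + 1)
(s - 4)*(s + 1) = s^2 - 3*s - 4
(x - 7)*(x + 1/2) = x^2 - 13*x/2 - 7/2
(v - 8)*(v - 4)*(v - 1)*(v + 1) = v^4 - 12*v^3 + 31*v^2 + 12*v - 32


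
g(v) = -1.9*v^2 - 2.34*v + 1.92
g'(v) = -3.8*v - 2.34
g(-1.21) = 1.97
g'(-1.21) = 2.26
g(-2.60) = -4.84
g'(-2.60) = 7.54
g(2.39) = -14.53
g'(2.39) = -11.42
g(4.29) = -43.09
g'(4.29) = -18.64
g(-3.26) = -10.64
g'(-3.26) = 10.05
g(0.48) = 0.36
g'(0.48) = -4.16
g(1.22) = -3.76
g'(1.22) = -6.98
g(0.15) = 1.53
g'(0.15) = -2.91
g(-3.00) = -8.16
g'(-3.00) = 9.06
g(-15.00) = -390.48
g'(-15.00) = 54.66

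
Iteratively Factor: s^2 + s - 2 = (s + 2)*(s - 1)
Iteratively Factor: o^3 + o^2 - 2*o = (o - 1)*(o^2 + 2*o) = o*(o - 1)*(o + 2)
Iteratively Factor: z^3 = (z)*(z^2) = z^2*(z)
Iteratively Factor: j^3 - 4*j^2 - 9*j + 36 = (j + 3)*(j^2 - 7*j + 12) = (j - 3)*(j + 3)*(j - 4)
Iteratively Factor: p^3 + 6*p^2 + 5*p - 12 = (p + 3)*(p^2 + 3*p - 4) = (p + 3)*(p + 4)*(p - 1)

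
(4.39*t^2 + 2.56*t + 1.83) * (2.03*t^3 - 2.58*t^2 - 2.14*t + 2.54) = 8.9117*t^5 - 6.1294*t^4 - 12.2845*t^3 + 0.950799999999998*t^2 + 2.5862*t + 4.6482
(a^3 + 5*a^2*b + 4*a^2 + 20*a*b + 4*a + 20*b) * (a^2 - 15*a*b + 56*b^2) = a^5 - 10*a^4*b + 4*a^4 - 19*a^3*b^2 - 40*a^3*b + 4*a^3 + 280*a^2*b^3 - 76*a^2*b^2 - 40*a^2*b + 1120*a*b^3 - 76*a*b^2 + 1120*b^3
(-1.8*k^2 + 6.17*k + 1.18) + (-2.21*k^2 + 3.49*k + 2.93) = -4.01*k^2 + 9.66*k + 4.11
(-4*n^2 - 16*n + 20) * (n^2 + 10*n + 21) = -4*n^4 - 56*n^3 - 224*n^2 - 136*n + 420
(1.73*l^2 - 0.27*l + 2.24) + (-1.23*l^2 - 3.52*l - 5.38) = 0.5*l^2 - 3.79*l - 3.14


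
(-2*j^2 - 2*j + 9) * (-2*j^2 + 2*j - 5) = 4*j^4 - 12*j^2 + 28*j - 45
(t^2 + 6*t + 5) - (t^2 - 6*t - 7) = 12*t + 12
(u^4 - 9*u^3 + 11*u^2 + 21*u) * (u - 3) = u^5 - 12*u^4 + 38*u^3 - 12*u^2 - 63*u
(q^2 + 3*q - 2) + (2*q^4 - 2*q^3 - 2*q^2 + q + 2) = 2*q^4 - 2*q^3 - q^2 + 4*q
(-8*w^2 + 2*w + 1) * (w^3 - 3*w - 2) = -8*w^5 + 2*w^4 + 25*w^3 + 10*w^2 - 7*w - 2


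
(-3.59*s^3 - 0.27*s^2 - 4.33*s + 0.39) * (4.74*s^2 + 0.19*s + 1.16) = -17.0166*s^5 - 1.9619*s^4 - 24.7399*s^3 + 0.7127*s^2 - 4.9487*s + 0.4524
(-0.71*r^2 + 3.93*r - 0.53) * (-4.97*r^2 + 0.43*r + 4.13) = 3.5287*r^4 - 19.8374*r^3 + 1.3917*r^2 + 16.003*r - 2.1889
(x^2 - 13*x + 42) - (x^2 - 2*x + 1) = 41 - 11*x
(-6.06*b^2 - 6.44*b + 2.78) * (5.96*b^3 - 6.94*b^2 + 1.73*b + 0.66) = -36.1176*b^5 + 3.67399999999999*b^4 + 50.7786*b^3 - 34.434*b^2 + 0.558999999999998*b + 1.8348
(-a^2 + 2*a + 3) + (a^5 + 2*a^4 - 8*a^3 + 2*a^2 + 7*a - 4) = a^5 + 2*a^4 - 8*a^3 + a^2 + 9*a - 1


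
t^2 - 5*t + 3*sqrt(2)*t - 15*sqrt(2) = (t - 5)*(t + 3*sqrt(2))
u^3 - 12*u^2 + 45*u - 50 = (u - 5)^2*(u - 2)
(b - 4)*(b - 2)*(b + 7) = b^3 + b^2 - 34*b + 56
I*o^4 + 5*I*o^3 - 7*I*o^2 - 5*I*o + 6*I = (o - 1)*(o + 1)*(o + 6)*(I*o - I)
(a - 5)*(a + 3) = a^2 - 2*a - 15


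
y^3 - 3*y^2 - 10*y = y*(y - 5)*(y + 2)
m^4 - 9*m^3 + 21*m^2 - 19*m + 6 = (m - 6)*(m - 1)^3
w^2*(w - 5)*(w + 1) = w^4 - 4*w^3 - 5*w^2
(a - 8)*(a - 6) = a^2 - 14*a + 48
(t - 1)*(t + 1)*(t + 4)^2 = t^4 + 8*t^3 + 15*t^2 - 8*t - 16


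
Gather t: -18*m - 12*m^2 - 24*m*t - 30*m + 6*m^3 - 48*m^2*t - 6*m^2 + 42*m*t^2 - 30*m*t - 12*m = 6*m^3 - 18*m^2 + 42*m*t^2 - 60*m + t*(-48*m^2 - 54*m)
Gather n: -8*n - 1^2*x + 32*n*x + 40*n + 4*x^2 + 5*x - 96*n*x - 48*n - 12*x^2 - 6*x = n*(-64*x - 16) - 8*x^2 - 2*x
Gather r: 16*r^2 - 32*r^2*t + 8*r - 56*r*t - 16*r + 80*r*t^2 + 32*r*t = r^2*(16 - 32*t) + r*(80*t^2 - 24*t - 8)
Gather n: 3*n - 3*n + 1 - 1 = 0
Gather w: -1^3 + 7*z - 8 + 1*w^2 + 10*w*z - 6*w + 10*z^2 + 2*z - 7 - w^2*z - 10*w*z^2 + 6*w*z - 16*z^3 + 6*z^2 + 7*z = w^2*(1 - z) + w*(-10*z^2 + 16*z - 6) - 16*z^3 + 16*z^2 + 16*z - 16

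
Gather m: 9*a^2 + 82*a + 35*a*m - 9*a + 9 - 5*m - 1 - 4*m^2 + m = 9*a^2 + 73*a - 4*m^2 + m*(35*a - 4) + 8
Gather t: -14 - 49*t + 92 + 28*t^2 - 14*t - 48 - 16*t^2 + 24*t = 12*t^2 - 39*t + 30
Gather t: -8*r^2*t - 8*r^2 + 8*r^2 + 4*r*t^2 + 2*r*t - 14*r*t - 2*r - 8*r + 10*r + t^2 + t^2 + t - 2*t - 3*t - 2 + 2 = t^2*(4*r + 2) + t*(-8*r^2 - 12*r - 4)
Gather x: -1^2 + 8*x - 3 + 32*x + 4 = 40*x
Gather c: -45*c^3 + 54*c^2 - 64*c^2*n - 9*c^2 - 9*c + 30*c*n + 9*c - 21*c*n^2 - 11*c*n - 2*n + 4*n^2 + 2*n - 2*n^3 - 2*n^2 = -45*c^3 + c^2*(45 - 64*n) + c*(-21*n^2 + 19*n) - 2*n^3 + 2*n^2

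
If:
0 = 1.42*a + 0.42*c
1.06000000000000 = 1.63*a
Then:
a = 0.65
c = -2.20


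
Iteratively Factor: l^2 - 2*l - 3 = (l + 1)*(l - 3)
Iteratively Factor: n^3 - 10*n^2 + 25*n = (n - 5)*(n^2 - 5*n) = n*(n - 5)*(n - 5)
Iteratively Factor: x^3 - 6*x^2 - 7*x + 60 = (x - 4)*(x^2 - 2*x - 15) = (x - 4)*(x + 3)*(x - 5)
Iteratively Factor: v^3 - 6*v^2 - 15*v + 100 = (v - 5)*(v^2 - v - 20) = (v - 5)^2*(v + 4)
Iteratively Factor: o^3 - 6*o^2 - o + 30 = (o - 5)*(o^2 - o - 6) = (o - 5)*(o - 3)*(o + 2)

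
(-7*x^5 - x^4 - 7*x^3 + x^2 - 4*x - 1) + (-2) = -7*x^5 - x^4 - 7*x^3 + x^2 - 4*x - 3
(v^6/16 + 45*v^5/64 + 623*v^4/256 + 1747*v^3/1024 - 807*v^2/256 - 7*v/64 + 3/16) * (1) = v^6/16 + 45*v^5/64 + 623*v^4/256 + 1747*v^3/1024 - 807*v^2/256 - 7*v/64 + 3/16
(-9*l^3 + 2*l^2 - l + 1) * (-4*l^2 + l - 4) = 36*l^5 - 17*l^4 + 42*l^3 - 13*l^2 + 5*l - 4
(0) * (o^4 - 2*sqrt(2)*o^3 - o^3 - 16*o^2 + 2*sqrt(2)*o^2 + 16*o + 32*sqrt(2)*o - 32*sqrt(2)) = 0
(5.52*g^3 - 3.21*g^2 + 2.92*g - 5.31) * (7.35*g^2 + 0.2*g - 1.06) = 40.572*g^5 - 22.4895*g^4 + 14.9688*g^3 - 35.0419*g^2 - 4.1572*g + 5.6286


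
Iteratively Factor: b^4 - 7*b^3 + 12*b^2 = (b)*(b^3 - 7*b^2 + 12*b) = b^2*(b^2 - 7*b + 12) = b^2*(b - 4)*(b - 3)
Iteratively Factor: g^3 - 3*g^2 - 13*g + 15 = (g - 5)*(g^2 + 2*g - 3) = (g - 5)*(g - 1)*(g + 3)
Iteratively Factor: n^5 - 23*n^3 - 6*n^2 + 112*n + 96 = (n + 4)*(n^4 - 4*n^3 - 7*n^2 + 22*n + 24) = (n + 1)*(n + 4)*(n^3 - 5*n^2 - 2*n + 24) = (n - 3)*(n + 1)*(n + 4)*(n^2 - 2*n - 8) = (n - 4)*(n - 3)*(n + 1)*(n + 4)*(n + 2)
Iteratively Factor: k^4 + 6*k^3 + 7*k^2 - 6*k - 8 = (k + 4)*(k^3 + 2*k^2 - k - 2) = (k - 1)*(k + 4)*(k^2 + 3*k + 2) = (k - 1)*(k + 2)*(k + 4)*(k + 1)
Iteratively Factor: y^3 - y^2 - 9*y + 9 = (y - 3)*(y^2 + 2*y - 3) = (y - 3)*(y + 3)*(y - 1)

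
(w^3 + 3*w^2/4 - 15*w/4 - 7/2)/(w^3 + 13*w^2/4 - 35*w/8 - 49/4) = 2*(w + 1)/(2*w + 7)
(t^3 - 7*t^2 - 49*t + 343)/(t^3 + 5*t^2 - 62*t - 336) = (t^2 - 14*t + 49)/(t^2 - 2*t - 48)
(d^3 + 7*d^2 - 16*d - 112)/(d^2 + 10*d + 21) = (d^2 - 16)/(d + 3)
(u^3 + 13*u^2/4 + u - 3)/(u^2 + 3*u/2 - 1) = (4*u^2 + 5*u - 6)/(2*(2*u - 1))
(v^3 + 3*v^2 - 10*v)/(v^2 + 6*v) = (v^2 + 3*v - 10)/(v + 6)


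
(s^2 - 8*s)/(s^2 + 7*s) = (s - 8)/(s + 7)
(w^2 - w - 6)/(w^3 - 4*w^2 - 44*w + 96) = (w^2 - w - 6)/(w^3 - 4*w^2 - 44*w + 96)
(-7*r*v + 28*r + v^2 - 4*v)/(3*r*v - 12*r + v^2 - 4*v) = (-7*r + v)/(3*r + v)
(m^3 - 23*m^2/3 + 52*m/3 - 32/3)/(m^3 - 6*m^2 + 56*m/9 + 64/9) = 3*(m - 1)/(3*m + 2)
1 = 1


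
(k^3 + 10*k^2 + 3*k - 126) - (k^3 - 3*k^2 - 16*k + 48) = 13*k^2 + 19*k - 174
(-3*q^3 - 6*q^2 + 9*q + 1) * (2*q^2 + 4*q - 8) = -6*q^5 - 24*q^4 + 18*q^3 + 86*q^2 - 68*q - 8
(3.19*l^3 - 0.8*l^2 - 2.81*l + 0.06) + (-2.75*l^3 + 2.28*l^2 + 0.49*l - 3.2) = 0.44*l^3 + 1.48*l^2 - 2.32*l - 3.14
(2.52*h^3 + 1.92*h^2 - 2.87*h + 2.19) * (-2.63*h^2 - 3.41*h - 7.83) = -6.6276*h^5 - 13.6428*h^4 - 18.7307*h^3 - 11.0066*h^2 + 15.0042*h - 17.1477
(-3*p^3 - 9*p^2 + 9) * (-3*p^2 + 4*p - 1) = 9*p^5 + 15*p^4 - 33*p^3 - 18*p^2 + 36*p - 9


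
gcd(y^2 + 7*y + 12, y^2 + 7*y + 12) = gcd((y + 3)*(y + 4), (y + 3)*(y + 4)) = y^2 + 7*y + 12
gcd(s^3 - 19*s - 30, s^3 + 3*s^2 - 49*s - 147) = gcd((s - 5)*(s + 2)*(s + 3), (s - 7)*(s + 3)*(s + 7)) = s + 3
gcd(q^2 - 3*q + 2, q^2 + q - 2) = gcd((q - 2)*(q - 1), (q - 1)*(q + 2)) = q - 1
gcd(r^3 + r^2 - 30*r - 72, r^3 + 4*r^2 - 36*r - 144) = r^2 - 2*r - 24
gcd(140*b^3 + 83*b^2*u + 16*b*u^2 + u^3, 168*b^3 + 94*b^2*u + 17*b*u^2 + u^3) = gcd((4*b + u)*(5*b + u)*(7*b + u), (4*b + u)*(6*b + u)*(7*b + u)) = 28*b^2 + 11*b*u + u^2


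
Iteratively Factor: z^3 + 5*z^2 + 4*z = (z)*(z^2 + 5*z + 4) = z*(z + 4)*(z + 1)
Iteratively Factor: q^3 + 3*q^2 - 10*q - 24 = (q + 2)*(q^2 + q - 12) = (q - 3)*(q + 2)*(q + 4)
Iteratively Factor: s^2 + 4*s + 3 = (s + 3)*(s + 1)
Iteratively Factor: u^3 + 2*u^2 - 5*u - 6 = (u - 2)*(u^2 + 4*u + 3) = (u - 2)*(u + 3)*(u + 1)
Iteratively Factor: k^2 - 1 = (k - 1)*(k + 1)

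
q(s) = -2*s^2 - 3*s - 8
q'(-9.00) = 33.00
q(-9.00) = -143.00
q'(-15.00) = 57.00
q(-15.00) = -413.00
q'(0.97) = -6.88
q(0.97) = -12.79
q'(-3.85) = 12.40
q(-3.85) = -26.10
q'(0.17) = -3.68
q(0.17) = -8.57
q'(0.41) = -4.64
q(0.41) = -9.57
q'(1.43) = -8.72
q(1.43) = -16.38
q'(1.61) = -9.44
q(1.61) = -18.01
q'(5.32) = -24.28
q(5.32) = -80.56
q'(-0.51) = -0.96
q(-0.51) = -6.99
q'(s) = -4*s - 3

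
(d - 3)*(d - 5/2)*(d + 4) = d^3 - 3*d^2/2 - 29*d/2 + 30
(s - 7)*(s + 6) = s^2 - s - 42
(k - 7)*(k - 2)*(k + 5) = k^3 - 4*k^2 - 31*k + 70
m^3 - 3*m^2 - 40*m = m*(m - 8)*(m + 5)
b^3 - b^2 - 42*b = b*(b - 7)*(b + 6)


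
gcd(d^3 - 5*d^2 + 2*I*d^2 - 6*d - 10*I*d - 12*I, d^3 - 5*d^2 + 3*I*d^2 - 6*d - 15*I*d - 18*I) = d^2 - 5*d - 6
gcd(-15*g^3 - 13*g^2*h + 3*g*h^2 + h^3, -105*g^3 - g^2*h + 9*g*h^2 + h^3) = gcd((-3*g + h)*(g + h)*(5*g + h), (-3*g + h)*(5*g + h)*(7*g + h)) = 15*g^2 - 2*g*h - h^2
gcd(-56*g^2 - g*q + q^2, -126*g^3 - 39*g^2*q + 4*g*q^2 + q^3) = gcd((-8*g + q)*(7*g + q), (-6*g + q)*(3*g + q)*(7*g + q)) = 7*g + q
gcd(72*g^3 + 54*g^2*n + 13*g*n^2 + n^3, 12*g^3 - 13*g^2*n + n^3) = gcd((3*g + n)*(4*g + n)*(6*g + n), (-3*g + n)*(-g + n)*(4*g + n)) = 4*g + n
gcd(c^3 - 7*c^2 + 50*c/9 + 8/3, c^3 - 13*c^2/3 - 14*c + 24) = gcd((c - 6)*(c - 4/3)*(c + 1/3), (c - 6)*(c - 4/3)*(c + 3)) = c^2 - 22*c/3 + 8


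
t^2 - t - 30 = (t - 6)*(t + 5)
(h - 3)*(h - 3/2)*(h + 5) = h^3 + h^2/2 - 18*h + 45/2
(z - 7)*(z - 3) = z^2 - 10*z + 21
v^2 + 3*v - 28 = (v - 4)*(v + 7)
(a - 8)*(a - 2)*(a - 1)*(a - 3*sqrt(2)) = a^4 - 11*a^3 - 3*sqrt(2)*a^3 + 26*a^2 + 33*sqrt(2)*a^2 - 78*sqrt(2)*a - 16*a + 48*sqrt(2)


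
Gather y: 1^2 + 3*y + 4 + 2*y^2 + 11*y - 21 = 2*y^2 + 14*y - 16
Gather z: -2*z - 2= -2*z - 2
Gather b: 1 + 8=9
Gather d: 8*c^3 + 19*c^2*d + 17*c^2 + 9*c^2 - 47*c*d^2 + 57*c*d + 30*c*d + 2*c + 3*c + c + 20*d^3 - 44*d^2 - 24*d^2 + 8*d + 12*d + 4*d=8*c^3 + 26*c^2 + 6*c + 20*d^3 + d^2*(-47*c - 68) + d*(19*c^2 + 87*c + 24)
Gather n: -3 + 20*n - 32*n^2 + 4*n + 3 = -32*n^2 + 24*n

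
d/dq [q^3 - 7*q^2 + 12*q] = 3*q^2 - 14*q + 12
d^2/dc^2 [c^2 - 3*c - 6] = 2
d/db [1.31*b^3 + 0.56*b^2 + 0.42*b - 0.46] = 3.93*b^2 + 1.12*b + 0.42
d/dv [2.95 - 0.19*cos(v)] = 0.19*sin(v)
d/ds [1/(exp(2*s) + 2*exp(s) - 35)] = -2*(exp(s) + 1)*exp(s)/(exp(2*s) + 2*exp(s) - 35)^2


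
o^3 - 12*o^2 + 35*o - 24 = (o - 8)*(o - 3)*(o - 1)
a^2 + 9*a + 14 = (a + 2)*(a + 7)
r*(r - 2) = r^2 - 2*r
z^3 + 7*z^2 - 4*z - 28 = (z - 2)*(z + 2)*(z + 7)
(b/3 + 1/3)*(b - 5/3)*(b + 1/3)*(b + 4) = b^4/3 + 11*b^3/9 - 29*b^2/27 - 73*b/27 - 20/27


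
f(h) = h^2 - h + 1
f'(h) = 2*h - 1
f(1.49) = 1.73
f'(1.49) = 1.98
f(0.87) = 0.89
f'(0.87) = 0.74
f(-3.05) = 13.35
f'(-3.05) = -7.10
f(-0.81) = 2.47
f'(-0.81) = -2.62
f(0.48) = 0.75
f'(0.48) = -0.04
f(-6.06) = 43.78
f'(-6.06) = -13.12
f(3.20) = 8.04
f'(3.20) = 5.40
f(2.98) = 6.90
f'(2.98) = 4.96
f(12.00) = 133.00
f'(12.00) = 23.00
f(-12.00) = 157.00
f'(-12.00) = -25.00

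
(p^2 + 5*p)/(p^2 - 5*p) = (p + 5)/(p - 5)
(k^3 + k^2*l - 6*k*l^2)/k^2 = k + l - 6*l^2/k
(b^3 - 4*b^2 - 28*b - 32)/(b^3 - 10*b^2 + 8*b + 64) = (b + 2)/(b - 4)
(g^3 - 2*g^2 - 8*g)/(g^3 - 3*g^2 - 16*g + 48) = g*(g + 2)/(g^2 + g - 12)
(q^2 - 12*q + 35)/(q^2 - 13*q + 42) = (q - 5)/(q - 6)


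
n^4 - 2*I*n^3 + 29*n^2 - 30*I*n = n*(n - 6*I)*(n - I)*(n + 5*I)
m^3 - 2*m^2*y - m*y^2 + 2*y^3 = (m - 2*y)*(m - y)*(m + y)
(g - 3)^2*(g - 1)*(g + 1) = g^4 - 6*g^3 + 8*g^2 + 6*g - 9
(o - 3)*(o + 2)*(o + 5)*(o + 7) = o^4 + 11*o^3 + 17*o^2 - 107*o - 210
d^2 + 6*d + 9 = (d + 3)^2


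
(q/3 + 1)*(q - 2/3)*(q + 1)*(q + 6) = q^4/3 + 28*q^3/9 + 61*q^2/9 - 4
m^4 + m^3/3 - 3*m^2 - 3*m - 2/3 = (m - 2)*(m + 1/3)*(m + 1)^2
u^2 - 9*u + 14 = (u - 7)*(u - 2)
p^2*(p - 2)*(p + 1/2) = p^4 - 3*p^3/2 - p^2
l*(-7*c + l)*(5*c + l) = -35*c^2*l - 2*c*l^2 + l^3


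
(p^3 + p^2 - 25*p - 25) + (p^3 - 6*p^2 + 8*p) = 2*p^3 - 5*p^2 - 17*p - 25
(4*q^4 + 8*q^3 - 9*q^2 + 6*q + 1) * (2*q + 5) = 8*q^5 + 36*q^4 + 22*q^3 - 33*q^2 + 32*q + 5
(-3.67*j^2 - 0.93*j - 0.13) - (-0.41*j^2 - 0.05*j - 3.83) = -3.26*j^2 - 0.88*j + 3.7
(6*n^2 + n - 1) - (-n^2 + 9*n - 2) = 7*n^2 - 8*n + 1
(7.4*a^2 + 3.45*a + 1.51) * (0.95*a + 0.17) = 7.03*a^3 + 4.5355*a^2 + 2.021*a + 0.2567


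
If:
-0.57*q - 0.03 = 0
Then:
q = -0.05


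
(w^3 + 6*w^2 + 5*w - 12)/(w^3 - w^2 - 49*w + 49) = (w^2 + 7*w + 12)/(w^2 - 49)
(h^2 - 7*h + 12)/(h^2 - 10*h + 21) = (h - 4)/(h - 7)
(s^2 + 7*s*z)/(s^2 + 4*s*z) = (s + 7*z)/(s + 4*z)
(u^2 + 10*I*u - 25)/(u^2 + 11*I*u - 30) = (u + 5*I)/(u + 6*I)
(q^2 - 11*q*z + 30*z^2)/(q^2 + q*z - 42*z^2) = (q - 5*z)/(q + 7*z)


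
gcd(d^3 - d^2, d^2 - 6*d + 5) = d - 1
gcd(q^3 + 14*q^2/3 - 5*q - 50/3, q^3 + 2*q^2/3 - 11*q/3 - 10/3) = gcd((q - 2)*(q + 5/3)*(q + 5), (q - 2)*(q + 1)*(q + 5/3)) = q^2 - q/3 - 10/3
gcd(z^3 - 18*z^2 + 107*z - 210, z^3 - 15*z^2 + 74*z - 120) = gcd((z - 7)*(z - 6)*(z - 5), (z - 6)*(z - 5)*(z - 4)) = z^2 - 11*z + 30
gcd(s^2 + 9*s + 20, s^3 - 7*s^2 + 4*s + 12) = 1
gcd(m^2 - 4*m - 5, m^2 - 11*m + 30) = m - 5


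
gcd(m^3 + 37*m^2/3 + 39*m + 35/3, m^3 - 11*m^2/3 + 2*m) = 1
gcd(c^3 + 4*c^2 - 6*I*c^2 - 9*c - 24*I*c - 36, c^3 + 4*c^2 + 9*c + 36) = c^2 + c*(4 - 3*I) - 12*I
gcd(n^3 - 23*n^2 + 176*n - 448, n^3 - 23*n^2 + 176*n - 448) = n^3 - 23*n^2 + 176*n - 448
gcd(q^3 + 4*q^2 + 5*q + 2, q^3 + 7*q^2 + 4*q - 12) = q + 2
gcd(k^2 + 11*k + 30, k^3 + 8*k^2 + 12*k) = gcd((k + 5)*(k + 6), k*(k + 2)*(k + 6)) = k + 6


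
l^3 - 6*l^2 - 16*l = l*(l - 8)*(l + 2)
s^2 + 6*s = s*(s + 6)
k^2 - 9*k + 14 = (k - 7)*(k - 2)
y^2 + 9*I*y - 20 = (y + 4*I)*(y + 5*I)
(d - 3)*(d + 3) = d^2 - 9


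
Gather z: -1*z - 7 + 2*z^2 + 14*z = 2*z^2 + 13*z - 7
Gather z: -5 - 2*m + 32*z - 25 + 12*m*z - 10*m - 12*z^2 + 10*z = -12*m - 12*z^2 + z*(12*m + 42) - 30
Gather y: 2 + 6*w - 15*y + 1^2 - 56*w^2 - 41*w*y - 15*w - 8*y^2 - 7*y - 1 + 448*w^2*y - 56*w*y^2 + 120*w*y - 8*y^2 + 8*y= -56*w^2 - 9*w + y^2*(-56*w - 16) + y*(448*w^2 + 79*w - 14) + 2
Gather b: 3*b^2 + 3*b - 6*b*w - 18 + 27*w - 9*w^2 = 3*b^2 + b*(3 - 6*w) - 9*w^2 + 27*w - 18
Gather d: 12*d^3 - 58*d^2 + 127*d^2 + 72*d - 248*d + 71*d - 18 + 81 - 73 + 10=12*d^3 + 69*d^2 - 105*d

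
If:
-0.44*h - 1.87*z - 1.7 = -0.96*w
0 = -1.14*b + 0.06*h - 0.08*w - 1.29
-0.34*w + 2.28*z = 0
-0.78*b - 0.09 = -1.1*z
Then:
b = -1.40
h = -13.35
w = -6.13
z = -0.91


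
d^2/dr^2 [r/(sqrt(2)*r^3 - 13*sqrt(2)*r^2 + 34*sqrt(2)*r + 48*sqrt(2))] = sqrt(2)*(r*(3*r^2 - 26*r + 34)^2 + (-3*r^2 - r*(3*r - 13) + 26*r - 34)*(r^3 - 13*r^2 + 34*r + 48))/(r^3 - 13*r^2 + 34*r + 48)^3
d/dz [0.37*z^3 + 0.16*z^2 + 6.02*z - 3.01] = 1.11*z^2 + 0.32*z + 6.02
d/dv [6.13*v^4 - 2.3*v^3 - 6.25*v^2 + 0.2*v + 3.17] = 24.52*v^3 - 6.9*v^2 - 12.5*v + 0.2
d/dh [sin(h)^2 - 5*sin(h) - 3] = (2*sin(h) - 5)*cos(h)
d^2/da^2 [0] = 0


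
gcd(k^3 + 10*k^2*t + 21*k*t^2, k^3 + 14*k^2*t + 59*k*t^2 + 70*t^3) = k + 7*t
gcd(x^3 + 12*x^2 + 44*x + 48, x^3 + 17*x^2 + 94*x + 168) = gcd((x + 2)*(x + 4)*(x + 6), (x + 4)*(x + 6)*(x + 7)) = x^2 + 10*x + 24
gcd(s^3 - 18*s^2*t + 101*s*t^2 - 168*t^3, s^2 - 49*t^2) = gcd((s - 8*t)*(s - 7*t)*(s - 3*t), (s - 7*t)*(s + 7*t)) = s - 7*t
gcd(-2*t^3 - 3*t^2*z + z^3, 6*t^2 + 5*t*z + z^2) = 1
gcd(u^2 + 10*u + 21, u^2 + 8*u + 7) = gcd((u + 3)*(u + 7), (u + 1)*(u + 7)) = u + 7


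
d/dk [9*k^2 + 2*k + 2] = 18*k + 2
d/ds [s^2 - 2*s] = 2*s - 2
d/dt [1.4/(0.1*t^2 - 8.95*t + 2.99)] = (12.53 - 0.28*t)/(0.1*t^2 - 8.95*t + 2.99)^2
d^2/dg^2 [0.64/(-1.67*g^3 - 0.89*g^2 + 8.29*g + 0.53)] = ((6.4128*g + 1.1392)*(1.67*g^3 + 0.89*g^2 - 8.29*g - 0.53) - 0.64*(5.01*g^2 + 1.78*g - 8.29)*(10.02*g^2 + 3.56*g - 16.58))/(1.67*g^3 + 0.89*g^2 - 8.29*g - 0.53)^3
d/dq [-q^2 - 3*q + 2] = -2*q - 3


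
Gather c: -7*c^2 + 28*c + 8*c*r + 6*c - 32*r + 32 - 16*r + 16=-7*c^2 + c*(8*r + 34) - 48*r + 48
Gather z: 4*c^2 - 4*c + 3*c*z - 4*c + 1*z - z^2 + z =4*c^2 - 8*c - z^2 + z*(3*c + 2)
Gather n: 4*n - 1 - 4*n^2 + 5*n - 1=-4*n^2 + 9*n - 2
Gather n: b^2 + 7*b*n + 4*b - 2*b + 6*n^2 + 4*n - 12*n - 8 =b^2 + 2*b + 6*n^2 + n*(7*b - 8) - 8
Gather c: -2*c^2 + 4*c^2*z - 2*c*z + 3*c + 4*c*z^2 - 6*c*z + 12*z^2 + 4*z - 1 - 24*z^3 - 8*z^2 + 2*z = c^2*(4*z - 2) + c*(4*z^2 - 8*z + 3) - 24*z^3 + 4*z^2 + 6*z - 1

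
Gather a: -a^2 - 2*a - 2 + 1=-a^2 - 2*a - 1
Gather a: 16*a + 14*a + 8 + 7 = 30*a + 15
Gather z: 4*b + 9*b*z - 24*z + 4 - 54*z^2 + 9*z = 4*b - 54*z^2 + z*(9*b - 15) + 4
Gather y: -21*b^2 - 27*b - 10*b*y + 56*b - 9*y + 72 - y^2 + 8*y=-21*b^2 + 29*b - y^2 + y*(-10*b - 1) + 72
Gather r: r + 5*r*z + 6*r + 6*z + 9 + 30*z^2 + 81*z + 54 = r*(5*z + 7) + 30*z^2 + 87*z + 63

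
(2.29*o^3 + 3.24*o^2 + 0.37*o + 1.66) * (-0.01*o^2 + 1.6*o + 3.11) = -0.0229*o^5 + 3.6316*o^4 + 12.3022*o^3 + 10.6518*o^2 + 3.8067*o + 5.1626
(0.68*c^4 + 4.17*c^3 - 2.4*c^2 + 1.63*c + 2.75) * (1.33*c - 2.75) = 0.9044*c^5 + 3.6761*c^4 - 14.6595*c^3 + 8.7679*c^2 - 0.825*c - 7.5625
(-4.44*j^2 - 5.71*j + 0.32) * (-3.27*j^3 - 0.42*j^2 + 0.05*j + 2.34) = 14.5188*j^5 + 20.5365*j^4 + 1.1298*j^3 - 10.8095*j^2 - 13.3454*j + 0.7488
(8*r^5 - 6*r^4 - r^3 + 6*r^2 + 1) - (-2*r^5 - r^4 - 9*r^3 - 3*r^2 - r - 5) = 10*r^5 - 5*r^4 + 8*r^3 + 9*r^2 + r + 6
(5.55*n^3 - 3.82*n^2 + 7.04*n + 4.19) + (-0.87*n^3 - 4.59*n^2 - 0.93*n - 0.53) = 4.68*n^3 - 8.41*n^2 + 6.11*n + 3.66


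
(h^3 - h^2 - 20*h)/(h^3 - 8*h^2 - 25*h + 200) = h*(h + 4)/(h^2 - 3*h - 40)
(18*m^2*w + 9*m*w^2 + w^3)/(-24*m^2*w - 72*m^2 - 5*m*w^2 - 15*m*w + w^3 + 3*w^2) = w*(6*m + w)/(-8*m*w - 24*m + w^2 + 3*w)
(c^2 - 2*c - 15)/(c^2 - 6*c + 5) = (c + 3)/(c - 1)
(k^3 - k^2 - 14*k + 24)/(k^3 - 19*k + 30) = (k + 4)/(k + 5)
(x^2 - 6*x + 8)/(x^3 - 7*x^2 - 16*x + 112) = (x - 2)/(x^2 - 3*x - 28)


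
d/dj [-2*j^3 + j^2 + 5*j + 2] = -6*j^2 + 2*j + 5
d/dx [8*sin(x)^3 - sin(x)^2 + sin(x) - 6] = (24*sin(x)^2 - 2*sin(x) + 1)*cos(x)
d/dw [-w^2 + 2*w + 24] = 2 - 2*w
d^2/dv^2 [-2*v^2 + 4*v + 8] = -4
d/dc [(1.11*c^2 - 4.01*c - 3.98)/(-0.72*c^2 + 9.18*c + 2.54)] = (7.3026*c^2 - 0.0924000000000014*c + 26.351)/(0.5184*c^4 - 13.2192*c^3 + 80.6148*c^2 + 46.6344*c + 6.4516)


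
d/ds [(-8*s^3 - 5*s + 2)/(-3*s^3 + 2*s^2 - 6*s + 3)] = (-16*s^4 + 66*s^3 - 44*s^2 - 8*s - 3)/(9*s^6 - 12*s^5 + 40*s^4 - 42*s^3 + 48*s^2 - 36*s + 9)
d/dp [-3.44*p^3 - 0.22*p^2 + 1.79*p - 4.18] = -10.32*p^2 - 0.44*p + 1.79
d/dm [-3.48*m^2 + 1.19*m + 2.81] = 1.19 - 6.96*m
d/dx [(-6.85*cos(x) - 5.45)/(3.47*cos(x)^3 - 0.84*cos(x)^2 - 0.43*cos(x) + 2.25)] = (-47.539*cos(x)^3 - 50.9805*cos(x)^2 + 9.156*cos(x) + 17.756)*sin(x)/(12.0409*cos(x)^6 - 5.8296*cos(x)^5 - 2.2786*cos(x)^4 + 16.3374*cos(x)^3 - 3.5951*cos(x)^2 - 1.935*cos(x) + 5.0625)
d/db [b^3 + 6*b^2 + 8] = 3*b*(b + 4)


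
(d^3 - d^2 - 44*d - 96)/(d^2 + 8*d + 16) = (d^2 - 5*d - 24)/(d + 4)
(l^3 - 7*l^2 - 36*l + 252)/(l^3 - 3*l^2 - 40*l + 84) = (l - 6)/(l - 2)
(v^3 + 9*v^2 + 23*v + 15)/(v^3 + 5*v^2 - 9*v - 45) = (v + 1)/(v - 3)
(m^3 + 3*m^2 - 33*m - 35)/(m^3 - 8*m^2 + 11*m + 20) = (m + 7)/(m - 4)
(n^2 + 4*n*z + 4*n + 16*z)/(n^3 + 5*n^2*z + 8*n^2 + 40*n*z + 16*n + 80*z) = (n + 4*z)/(n^2 + 5*n*z + 4*n + 20*z)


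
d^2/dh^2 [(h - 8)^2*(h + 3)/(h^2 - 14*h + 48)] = -36/(h^3 - 18*h^2 + 108*h - 216)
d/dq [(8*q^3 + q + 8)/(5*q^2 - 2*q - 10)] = (40*q^4 - 32*q^3 - 245*q^2 - 80*q + 6)/(25*q^4 - 20*q^3 - 96*q^2 + 40*q + 100)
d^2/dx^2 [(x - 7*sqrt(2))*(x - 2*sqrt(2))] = 2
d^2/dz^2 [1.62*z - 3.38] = 0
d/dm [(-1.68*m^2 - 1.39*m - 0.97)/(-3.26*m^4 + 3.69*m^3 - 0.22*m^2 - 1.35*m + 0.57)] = (-10.9536*m^5 - 7.395*m^4 - 2.3906*m^3 + 12.7001*m^2 - 2.342*m - 2.1018)/(10.6276*m^8 - 24.0588*m^7 + 15.0505*m^6 + 7.1784*m^5 - 13.631*m^4 + 4.8006*m^3 + 1.5717*m^2 - 1.539*m + 0.3249)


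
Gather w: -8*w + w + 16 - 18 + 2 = -7*w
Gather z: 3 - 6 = -3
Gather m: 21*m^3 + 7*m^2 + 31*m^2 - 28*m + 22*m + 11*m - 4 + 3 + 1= 21*m^3 + 38*m^2 + 5*m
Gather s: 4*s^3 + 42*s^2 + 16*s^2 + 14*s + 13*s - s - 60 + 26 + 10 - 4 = 4*s^3 + 58*s^2 + 26*s - 28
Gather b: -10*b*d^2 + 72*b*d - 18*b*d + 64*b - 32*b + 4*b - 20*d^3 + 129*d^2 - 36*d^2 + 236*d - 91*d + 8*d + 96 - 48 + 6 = b*(-10*d^2 + 54*d + 36) - 20*d^3 + 93*d^2 + 153*d + 54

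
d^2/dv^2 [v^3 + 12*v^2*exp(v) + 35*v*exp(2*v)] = 12*v^2*exp(v) + 140*v*exp(2*v) + 48*v*exp(v) + 6*v + 140*exp(2*v) + 24*exp(v)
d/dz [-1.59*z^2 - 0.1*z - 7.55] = -3.18*z - 0.1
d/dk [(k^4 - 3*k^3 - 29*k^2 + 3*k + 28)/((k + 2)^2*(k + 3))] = (k^5 + 12*k^4 + 32*k^3 - 118*k^2 - 441*k - 206)/(k^5 + 12*k^4 + 57*k^3 + 134*k^2 + 156*k + 72)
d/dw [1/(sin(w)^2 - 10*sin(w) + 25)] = -2*cos(w)/(sin(w) - 5)^3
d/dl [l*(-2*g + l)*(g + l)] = -2*g^2 - 2*g*l + 3*l^2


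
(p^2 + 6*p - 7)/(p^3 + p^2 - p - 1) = (p + 7)/(p^2 + 2*p + 1)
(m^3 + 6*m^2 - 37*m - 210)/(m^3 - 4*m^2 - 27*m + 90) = (m + 7)/(m - 3)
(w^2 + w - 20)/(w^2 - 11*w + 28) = (w + 5)/(w - 7)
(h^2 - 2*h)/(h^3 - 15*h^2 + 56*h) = (h - 2)/(h^2 - 15*h + 56)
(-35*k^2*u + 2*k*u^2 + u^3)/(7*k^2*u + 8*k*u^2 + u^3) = (-5*k + u)/(k + u)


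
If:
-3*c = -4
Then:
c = 4/3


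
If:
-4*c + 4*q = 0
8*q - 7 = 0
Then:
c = 7/8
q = 7/8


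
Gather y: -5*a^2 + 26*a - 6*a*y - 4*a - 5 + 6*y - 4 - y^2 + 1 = -5*a^2 + 22*a - y^2 + y*(6 - 6*a) - 8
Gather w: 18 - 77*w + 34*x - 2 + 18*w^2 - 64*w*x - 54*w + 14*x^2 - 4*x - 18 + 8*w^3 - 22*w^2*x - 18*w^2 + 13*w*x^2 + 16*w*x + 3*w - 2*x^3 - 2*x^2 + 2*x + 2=8*w^3 - 22*w^2*x + w*(13*x^2 - 48*x - 128) - 2*x^3 + 12*x^2 + 32*x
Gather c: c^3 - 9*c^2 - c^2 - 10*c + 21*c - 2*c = c^3 - 10*c^2 + 9*c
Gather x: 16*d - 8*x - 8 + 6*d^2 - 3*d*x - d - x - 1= 6*d^2 + 15*d + x*(-3*d - 9) - 9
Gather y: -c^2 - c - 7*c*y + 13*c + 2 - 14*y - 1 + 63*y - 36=-c^2 + 12*c + y*(49 - 7*c) - 35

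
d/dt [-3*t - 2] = -3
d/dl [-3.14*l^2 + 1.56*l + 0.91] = 1.56 - 6.28*l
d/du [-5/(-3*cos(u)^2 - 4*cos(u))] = 10*(3*cos(u) + 2)*sin(u)/((3*cos(u) + 4)^2*cos(u)^2)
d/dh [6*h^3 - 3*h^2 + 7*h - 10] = 18*h^2 - 6*h + 7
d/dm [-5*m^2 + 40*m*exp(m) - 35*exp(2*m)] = 40*m*exp(m) - 10*m - 70*exp(2*m) + 40*exp(m)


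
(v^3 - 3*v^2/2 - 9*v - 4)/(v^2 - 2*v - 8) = v + 1/2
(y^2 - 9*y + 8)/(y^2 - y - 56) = (y - 1)/(y + 7)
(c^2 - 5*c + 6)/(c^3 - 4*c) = (c - 3)/(c*(c + 2))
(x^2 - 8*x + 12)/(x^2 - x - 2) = (x - 6)/(x + 1)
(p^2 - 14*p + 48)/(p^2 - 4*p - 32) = (p - 6)/(p + 4)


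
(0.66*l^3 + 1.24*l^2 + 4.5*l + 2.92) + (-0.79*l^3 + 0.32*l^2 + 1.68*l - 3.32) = -0.13*l^3 + 1.56*l^2 + 6.18*l - 0.4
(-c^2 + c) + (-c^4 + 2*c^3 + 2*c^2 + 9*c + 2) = -c^4 + 2*c^3 + c^2 + 10*c + 2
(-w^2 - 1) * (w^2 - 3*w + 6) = -w^4 + 3*w^3 - 7*w^2 + 3*w - 6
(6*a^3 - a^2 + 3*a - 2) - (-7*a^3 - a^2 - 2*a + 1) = 13*a^3 + 5*a - 3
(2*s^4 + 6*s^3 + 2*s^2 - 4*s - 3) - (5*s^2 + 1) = 2*s^4 + 6*s^3 - 3*s^2 - 4*s - 4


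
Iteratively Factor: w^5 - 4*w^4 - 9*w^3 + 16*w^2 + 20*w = (w + 1)*(w^4 - 5*w^3 - 4*w^2 + 20*w) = (w - 2)*(w + 1)*(w^3 - 3*w^2 - 10*w) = (w - 2)*(w + 1)*(w + 2)*(w^2 - 5*w) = w*(w - 2)*(w + 1)*(w + 2)*(w - 5)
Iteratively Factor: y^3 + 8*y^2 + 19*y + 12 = (y + 1)*(y^2 + 7*y + 12) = (y + 1)*(y + 3)*(y + 4)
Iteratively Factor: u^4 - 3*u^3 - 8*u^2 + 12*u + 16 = (u - 2)*(u^3 - u^2 - 10*u - 8) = (u - 4)*(u - 2)*(u^2 + 3*u + 2) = (u - 4)*(u - 2)*(u + 1)*(u + 2)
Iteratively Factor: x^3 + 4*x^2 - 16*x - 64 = (x + 4)*(x^2 - 16) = (x + 4)^2*(x - 4)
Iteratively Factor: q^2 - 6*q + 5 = (q - 1)*(q - 5)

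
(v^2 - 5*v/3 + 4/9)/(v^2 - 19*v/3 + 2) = (v - 4/3)/(v - 6)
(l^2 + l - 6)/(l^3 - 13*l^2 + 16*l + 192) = (l - 2)/(l^2 - 16*l + 64)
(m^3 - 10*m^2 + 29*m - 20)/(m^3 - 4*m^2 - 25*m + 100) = (m - 1)/(m + 5)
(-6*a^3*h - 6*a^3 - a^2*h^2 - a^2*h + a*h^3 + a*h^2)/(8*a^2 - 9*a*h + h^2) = a*(-6*a^2*h - 6*a^2 - a*h^2 - a*h + h^3 + h^2)/(8*a^2 - 9*a*h + h^2)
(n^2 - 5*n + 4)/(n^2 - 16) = (n - 1)/(n + 4)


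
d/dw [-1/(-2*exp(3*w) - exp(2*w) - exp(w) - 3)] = (-6*exp(2*w) - 2*exp(w) - 1)*exp(w)/(2*exp(3*w) + exp(2*w) + exp(w) + 3)^2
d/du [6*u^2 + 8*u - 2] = 12*u + 8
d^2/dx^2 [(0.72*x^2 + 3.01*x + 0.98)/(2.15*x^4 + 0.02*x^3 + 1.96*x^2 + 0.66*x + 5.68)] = (19.9692*x^8 + 167.15046*x^7 + 86.604296*x^6 + 65.116104*x^5 - 161.659908*x^4 - 708.946168*x^3 - 173.143824*x^2 - 194.119968*x + 2.923568)/(9.938375*x^12 + 0.27735*x^11 + 27.18288*x^10 + 9.658238*x^9 + 103.718352*x^8 + 18.384168*x^7 + 154.114324*x^6 + 57.32796*x^5 + 276.564528*x^4 + 46.309128*x^3 + 197.125536*x^2 + 63.879552*x + 183.250432)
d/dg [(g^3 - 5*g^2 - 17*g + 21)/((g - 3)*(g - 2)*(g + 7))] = (7*g^4 - 24*g^3 + 242*g^2 - 504*g - 105)/(g^6 + 4*g^5 - 54*g^4 - 32*g^3 + 1009*g^2 - 2436*g + 1764)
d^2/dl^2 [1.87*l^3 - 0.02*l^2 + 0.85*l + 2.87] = 11.22*l - 0.04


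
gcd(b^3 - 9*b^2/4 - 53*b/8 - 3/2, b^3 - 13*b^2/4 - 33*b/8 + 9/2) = b^2 - 5*b/2 - 6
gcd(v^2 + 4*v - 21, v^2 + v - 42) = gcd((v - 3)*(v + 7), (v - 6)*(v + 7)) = v + 7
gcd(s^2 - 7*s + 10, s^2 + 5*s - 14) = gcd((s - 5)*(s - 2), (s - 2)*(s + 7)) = s - 2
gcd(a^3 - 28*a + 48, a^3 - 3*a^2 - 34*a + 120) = a^2 + 2*a - 24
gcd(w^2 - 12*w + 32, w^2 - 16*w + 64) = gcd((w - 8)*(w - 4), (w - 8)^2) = w - 8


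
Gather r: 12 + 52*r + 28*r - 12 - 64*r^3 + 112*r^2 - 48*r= -64*r^3 + 112*r^2 + 32*r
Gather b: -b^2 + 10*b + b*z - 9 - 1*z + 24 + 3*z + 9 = -b^2 + b*(z + 10) + 2*z + 24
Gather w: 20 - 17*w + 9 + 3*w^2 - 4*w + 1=3*w^2 - 21*w + 30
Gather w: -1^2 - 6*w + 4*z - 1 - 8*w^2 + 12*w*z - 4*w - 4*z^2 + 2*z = -8*w^2 + w*(12*z - 10) - 4*z^2 + 6*z - 2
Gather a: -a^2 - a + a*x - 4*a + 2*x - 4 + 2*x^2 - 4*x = -a^2 + a*(x - 5) + 2*x^2 - 2*x - 4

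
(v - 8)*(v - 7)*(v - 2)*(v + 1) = v^4 - 16*v^3 + 69*v^2 - 26*v - 112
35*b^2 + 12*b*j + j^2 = (5*b + j)*(7*b + j)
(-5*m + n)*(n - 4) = -5*m*n + 20*m + n^2 - 4*n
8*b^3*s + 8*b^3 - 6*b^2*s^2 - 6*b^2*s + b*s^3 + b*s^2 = (-4*b + s)*(-2*b + s)*(b*s + b)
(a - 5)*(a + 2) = a^2 - 3*a - 10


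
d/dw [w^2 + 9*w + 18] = 2*w + 9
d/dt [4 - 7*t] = -7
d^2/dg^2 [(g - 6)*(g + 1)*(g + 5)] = 6*g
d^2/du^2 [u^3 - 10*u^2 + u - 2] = 6*u - 20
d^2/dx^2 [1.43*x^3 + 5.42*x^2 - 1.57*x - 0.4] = 8.58*x + 10.84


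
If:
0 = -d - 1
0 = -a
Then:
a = 0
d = -1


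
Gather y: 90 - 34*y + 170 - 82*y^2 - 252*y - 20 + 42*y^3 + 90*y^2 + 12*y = 42*y^3 + 8*y^2 - 274*y + 240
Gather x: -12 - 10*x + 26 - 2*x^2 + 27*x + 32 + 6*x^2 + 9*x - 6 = 4*x^2 + 26*x + 40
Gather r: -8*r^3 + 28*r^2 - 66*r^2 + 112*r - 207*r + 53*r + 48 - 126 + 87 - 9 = -8*r^3 - 38*r^2 - 42*r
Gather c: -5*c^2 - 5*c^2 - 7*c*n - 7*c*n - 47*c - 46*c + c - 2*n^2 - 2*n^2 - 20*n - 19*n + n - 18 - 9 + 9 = -10*c^2 + c*(-14*n - 92) - 4*n^2 - 38*n - 18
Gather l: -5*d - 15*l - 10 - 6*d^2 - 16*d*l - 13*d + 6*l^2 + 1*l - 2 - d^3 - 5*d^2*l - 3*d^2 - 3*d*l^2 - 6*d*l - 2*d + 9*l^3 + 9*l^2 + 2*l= -d^3 - 9*d^2 - 20*d + 9*l^3 + l^2*(15 - 3*d) + l*(-5*d^2 - 22*d - 12) - 12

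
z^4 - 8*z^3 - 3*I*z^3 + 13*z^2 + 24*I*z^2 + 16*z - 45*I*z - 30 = (z - 5)*(z - 3)*(z - 2*I)*(z - I)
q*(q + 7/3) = q^2 + 7*q/3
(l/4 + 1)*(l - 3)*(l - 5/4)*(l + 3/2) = l^4/4 + 5*l^3/16 - 109*l^2/32 - 39*l/32 + 45/8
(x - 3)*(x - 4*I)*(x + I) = x^3 - 3*x^2 - 3*I*x^2 + 4*x + 9*I*x - 12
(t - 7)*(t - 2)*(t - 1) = t^3 - 10*t^2 + 23*t - 14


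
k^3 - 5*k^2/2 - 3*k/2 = k*(k - 3)*(k + 1/2)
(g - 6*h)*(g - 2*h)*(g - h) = g^3 - 9*g^2*h + 20*g*h^2 - 12*h^3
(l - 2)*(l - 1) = l^2 - 3*l + 2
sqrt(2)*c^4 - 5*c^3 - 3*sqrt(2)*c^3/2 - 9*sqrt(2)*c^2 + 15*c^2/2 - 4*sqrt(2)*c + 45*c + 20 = (c - 4)*(c + 2)*(c - 5*sqrt(2)/2)*(sqrt(2)*c + sqrt(2)/2)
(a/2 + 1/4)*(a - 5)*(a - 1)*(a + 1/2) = a^4/2 - 5*a^3/2 - 3*a^2/8 + 7*a/4 + 5/8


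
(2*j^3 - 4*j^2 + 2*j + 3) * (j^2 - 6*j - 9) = 2*j^5 - 16*j^4 + 8*j^3 + 27*j^2 - 36*j - 27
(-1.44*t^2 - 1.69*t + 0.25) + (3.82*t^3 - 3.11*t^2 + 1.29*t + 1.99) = 3.82*t^3 - 4.55*t^2 - 0.4*t + 2.24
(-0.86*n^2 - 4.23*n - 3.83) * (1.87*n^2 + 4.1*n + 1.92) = -1.6082*n^4 - 11.4361*n^3 - 26.1563*n^2 - 23.8246*n - 7.3536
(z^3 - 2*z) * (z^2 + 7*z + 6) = z^5 + 7*z^4 + 4*z^3 - 14*z^2 - 12*z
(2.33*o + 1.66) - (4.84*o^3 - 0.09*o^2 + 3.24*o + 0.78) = -4.84*o^3 + 0.09*o^2 - 0.91*o + 0.88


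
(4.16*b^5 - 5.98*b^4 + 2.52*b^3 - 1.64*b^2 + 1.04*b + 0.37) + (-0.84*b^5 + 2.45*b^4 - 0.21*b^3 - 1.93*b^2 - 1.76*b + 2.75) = 3.32*b^5 - 3.53*b^4 + 2.31*b^3 - 3.57*b^2 - 0.72*b + 3.12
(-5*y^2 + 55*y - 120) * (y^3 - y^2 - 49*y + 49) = -5*y^5 + 60*y^4 + 70*y^3 - 2820*y^2 + 8575*y - 5880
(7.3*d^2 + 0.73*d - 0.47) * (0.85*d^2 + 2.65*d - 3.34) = 6.205*d^4 + 19.9655*d^3 - 22.847*d^2 - 3.6837*d + 1.5698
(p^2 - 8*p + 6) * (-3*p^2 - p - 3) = -3*p^4 + 23*p^3 - 13*p^2 + 18*p - 18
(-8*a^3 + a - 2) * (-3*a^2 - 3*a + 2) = 24*a^5 + 24*a^4 - 19*a^3 + 3*a^2 + 8*a - 4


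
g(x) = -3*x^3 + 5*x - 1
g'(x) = 5 - 9*x^2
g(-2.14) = 17.70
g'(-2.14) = -36.22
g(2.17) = -20.80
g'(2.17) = -37.38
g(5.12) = -378.05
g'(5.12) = -230.93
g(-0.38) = -2.74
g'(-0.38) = 3.70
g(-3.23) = 83.94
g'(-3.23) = -88.90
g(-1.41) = 0.36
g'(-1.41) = -12.89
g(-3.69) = 131.28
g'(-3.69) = -117.54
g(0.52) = 1.18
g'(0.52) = 2.57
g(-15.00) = 10049.00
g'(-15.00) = -2020.00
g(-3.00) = 65.00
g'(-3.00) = -76.00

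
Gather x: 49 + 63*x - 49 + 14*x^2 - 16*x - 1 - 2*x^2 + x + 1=12*x^2 + 48*x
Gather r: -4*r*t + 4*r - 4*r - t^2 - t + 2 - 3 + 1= -4*r*t - t^2 - t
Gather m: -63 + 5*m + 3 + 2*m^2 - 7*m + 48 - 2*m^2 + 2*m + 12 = 0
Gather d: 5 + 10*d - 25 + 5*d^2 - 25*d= 5*d^2 - 15*d - 20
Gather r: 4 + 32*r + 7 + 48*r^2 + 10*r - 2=48*r^2 + 42*r + 9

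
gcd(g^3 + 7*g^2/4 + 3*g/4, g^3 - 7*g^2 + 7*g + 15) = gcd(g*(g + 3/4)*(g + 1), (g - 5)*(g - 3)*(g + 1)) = g + 1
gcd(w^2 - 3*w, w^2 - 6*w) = w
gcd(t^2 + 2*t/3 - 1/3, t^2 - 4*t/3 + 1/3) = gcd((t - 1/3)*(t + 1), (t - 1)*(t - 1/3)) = t - 1/3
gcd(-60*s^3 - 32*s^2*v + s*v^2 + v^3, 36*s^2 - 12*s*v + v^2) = 6*s - v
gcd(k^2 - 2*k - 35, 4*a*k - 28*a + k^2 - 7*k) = k - 7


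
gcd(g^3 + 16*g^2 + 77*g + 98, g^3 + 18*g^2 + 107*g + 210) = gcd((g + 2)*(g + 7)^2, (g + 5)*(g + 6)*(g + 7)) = g + 7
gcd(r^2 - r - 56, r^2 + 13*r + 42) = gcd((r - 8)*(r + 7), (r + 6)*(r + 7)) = r + 7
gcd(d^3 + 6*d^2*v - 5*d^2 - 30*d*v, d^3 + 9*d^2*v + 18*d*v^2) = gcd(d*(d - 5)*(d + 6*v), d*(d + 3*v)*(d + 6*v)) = d^2 + 6*d*v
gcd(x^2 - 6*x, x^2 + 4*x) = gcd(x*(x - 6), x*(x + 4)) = x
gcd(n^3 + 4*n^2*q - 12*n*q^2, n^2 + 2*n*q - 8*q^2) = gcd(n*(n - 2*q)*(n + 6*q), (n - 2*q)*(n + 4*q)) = -n + 2*q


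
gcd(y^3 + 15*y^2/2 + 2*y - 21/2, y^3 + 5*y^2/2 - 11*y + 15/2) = y - 1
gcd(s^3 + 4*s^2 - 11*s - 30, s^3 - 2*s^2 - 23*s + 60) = s^2 + 2*s - 15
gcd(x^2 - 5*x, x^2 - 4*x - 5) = x - 5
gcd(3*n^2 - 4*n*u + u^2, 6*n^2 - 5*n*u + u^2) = -3*n + u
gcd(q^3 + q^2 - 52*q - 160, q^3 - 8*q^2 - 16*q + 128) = q^2 - 4*q - 32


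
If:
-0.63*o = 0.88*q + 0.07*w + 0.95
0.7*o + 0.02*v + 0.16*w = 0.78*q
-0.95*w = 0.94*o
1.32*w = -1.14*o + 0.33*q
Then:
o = -8.07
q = 4.06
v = 376.77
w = 7.98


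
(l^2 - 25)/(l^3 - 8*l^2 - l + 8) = (l^2 - 25)/(l^3 - 8*l^2 - l + 8)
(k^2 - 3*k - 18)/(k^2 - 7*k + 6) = (k + 3)/(k - 1)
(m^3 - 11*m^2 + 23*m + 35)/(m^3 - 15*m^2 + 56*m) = (m^2 - 4*m - 5)/(m*(m - 8))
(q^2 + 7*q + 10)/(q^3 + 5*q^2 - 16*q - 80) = (q + 2)/(q^2 - 16)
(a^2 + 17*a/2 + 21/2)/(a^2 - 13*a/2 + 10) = (2*a^2 + 17*a + 21)/(2*a^2 - 13*a + 20)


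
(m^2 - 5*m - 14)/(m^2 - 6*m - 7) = (m + 2)/(m + 1)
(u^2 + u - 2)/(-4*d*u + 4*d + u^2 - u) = (u + 2)/(-4*d + u)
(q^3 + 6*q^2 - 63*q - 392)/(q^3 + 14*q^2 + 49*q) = (q - 8)/q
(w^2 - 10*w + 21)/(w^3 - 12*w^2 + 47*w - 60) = (w - 7)/(w^2 - 9*w + 20)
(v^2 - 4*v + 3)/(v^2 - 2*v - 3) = (v - 1)/(v + 1)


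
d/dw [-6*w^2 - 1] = -12*w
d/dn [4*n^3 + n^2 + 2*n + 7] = 12*n^2 + 2*n + 2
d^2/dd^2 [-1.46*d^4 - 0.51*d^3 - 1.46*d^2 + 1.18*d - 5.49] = -17.52*d^2 - 3.06*d - 2.92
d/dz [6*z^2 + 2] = 12*z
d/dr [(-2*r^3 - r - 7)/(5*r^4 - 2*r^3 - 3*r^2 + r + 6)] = (10*r^6 + 21*r^4 + 132*r^3 - 81*r^2 - 42*r + 1)/(25*r^8 - 20*r^7 - 26*r^6 + 22*r^5 + 65*r^4 - 30*r^3 - 35*r^2 + 12*r + 36)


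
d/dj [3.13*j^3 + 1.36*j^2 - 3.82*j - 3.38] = 9.39*j^2 + 2.72*j - 3.82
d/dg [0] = 0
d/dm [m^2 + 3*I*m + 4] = 2*m + 3*I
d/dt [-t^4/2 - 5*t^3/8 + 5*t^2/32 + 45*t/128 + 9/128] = -2*t^3 - 15*t^2/8 + 5*t/16 + 45/128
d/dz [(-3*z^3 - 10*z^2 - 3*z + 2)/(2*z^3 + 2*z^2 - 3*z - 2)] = 2*(7*z^4 + 15*z^3 + 21*z^2 + 16*z + 6)/(4*z^6 + 8*z^5 - 8*z^4 - 20*z^3 + z^2 + 12*z + 4)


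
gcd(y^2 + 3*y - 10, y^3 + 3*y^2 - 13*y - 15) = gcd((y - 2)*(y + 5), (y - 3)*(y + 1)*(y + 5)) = y + 5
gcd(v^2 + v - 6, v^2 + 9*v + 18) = v + 3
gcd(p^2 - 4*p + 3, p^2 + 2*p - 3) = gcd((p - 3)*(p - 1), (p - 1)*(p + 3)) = p - 1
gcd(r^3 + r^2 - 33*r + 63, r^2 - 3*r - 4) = 1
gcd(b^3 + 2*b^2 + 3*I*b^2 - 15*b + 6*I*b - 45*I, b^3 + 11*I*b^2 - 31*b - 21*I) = b + 3*I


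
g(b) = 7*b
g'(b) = 7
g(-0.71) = -4.97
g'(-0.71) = 7.00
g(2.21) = 15.47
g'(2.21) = 7.00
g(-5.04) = -35.28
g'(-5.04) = 7.00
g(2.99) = 20.93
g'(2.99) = 7.00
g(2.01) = 14.07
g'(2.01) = 7.00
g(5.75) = 40.25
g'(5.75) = 7.00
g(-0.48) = -3.36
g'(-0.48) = 7.00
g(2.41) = 16.87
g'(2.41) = 7.00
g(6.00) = 42.00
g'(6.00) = 7.00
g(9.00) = 63.00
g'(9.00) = 7.00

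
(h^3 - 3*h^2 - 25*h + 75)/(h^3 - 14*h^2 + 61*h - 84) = (h^2 - 25)/(h^2 - 11*h + 28)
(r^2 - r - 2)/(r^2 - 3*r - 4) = (r - 2)/(r - 4)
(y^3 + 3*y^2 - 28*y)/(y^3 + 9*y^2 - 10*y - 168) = y/(y + 6)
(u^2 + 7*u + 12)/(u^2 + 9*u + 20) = (u + 3)/(u + 5)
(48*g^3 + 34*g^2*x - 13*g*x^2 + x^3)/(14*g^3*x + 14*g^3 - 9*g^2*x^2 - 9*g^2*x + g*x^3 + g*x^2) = (48*g^3 + 34*g^2*x - 13*g*x^2 + x^3)/(g*(14*g^2*x + 14*g^2 - 9*g*x^2 - 9*g*x + x^3 + x^2))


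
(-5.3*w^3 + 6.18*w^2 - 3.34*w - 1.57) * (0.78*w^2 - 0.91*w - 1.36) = -4.134*w^5 + 9.6434*w^4 - 1.021*w^3 - 6.59*w^2 + 5.9711*w + 2.1352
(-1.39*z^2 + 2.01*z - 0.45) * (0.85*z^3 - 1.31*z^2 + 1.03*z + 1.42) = -1.1815*z^5 + 3.5294*z^4 - 4.4473*z^3 + 0.686*z^2 + 2.3907*z - 0.639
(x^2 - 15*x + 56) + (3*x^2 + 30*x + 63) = 4*x^2 + 15*x + 119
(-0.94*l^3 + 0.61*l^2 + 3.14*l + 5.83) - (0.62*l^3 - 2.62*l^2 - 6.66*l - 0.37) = -1.56*l^3 + 3.23*l^2 + 9.8*l + 6.2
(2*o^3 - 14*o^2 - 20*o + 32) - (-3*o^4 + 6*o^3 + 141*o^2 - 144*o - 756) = 3*o^4 - 4*o^3 - 155*o^2 + 124*o + 788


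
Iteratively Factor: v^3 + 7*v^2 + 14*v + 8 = (v + 2)*(v^2 + 5*v + 4) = (v + 2)*(v + 4)*(v + 1)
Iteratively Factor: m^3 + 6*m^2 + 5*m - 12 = (m + 3)*(m^2 + 3*m - 4) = (m + 3)*(m + 4)*(m - 1)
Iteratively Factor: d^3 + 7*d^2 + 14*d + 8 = (d + 4)*(d^2 + 3*d + 2) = (d + 2)*(d + 4)*(d + 1)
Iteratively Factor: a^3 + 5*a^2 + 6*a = (a)*(a^2 + 5*a + 6) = a*(a + 3)*(a + 2)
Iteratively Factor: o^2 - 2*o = (o - 2)*(o)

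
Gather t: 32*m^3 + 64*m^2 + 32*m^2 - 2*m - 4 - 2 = 32*m^3 + 96*m^2 - 2*m - 6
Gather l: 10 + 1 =11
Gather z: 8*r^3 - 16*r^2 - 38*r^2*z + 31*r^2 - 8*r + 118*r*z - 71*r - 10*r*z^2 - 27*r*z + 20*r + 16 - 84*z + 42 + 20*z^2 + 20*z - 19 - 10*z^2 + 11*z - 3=8*r^3 + 15*r^2 - 59*r + z^2*(10 - 10*r) + z*(-38*r^2 + 91*r - 53) + 36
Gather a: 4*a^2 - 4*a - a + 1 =4*a^2 - 5*a + 1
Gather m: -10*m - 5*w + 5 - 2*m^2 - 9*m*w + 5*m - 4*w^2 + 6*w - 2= -2*m^2 + m*(-9*w - 5) - 4*w^2 + w + 3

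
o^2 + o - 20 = (o - 4)*(o + 5)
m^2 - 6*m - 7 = (m - 7)*(m + 1)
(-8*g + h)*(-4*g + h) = 32*g^2 - 12*g*h + h^2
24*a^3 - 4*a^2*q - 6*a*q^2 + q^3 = (-6*a + q)*(-2*a + q)*(2*a + q)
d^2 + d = d*(d + 1)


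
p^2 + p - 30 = (p - 5)*(p + 6)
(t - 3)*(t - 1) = t^2 - 4*t + 3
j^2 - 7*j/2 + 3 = (j - 2)*(j - 3/2)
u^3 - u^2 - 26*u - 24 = (u - 6)*(u + 1)*(u + 4)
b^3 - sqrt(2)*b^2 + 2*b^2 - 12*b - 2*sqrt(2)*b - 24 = (b + 2)*(b - 3*sqrt(2))*(b + 2*sqrt(2))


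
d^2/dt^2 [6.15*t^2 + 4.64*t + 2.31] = 12.3000000000000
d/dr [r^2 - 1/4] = 2*r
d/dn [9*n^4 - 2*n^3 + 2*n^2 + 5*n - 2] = 36*n^3 - 6*n^2 + 4*n + 5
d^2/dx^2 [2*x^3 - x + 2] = 12*x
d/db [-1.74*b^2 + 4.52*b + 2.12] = 4.52 - 3.48*b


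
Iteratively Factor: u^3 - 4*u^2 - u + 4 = (u - 1)*(u^2 - 3*u - 4) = (u - 4)*(u - 1)*(u + 1)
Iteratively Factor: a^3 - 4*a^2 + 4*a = (a - 2)*(a^2 - 2*a) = a*(a - 2)*(a - 2)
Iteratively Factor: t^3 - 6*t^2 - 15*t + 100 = (t - 5)*(t^2 - t - 20) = (t - 5)*(t + 4)*(t - 5)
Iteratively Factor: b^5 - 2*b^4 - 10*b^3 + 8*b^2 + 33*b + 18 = (b + 1)*(b^4 - 3*b^3 - 7*b^2 + 15*b + 18) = (b - 3)*(b + 1)*(b^3 - 7*b - 6) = (b - 3)^2*(b + 1)*(b^2 + 3*b + 2) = (b - 3)^2*(b + 1)^2*(b + 2)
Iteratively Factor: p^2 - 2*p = (p)*(p - 2)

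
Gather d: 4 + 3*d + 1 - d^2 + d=-d^2 + 4*d + 5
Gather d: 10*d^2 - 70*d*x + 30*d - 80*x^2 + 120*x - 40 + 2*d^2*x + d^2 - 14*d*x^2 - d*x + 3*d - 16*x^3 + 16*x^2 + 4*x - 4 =d^2*(2*x + 11) + d*(-14*x^2 - 71*x + 33) - 16*x^3 - 64*x^2 + 124*x - 44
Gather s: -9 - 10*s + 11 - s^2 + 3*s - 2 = -s^2 - 7*s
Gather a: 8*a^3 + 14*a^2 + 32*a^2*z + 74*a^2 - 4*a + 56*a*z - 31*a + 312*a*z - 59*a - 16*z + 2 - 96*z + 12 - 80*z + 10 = 8*a^3 + a^2*(32*z + 88) + a*(368*z - 94) - 192*z + 24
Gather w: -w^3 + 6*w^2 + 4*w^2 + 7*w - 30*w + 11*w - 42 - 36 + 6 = -w^3 + 10*w^2 - 12*w - 72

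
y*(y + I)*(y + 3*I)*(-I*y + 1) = -I*y^4 + 5*y^3 + 7*I*y^2 - 3*y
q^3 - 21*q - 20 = (q - 5)*(q + 1)*(q + 4)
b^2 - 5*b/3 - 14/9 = (b - 7/3)*(b + 2/3)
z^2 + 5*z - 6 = (z - 1)*(z + 6)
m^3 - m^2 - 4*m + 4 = (m - 2)*(m - 1)*(m + 2)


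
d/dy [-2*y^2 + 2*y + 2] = 2 - 4*y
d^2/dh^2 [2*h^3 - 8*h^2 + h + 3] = 12*h - 16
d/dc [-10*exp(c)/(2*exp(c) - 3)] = 30*exp(c)/(2*exp(c) - 3)^2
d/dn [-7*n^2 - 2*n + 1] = -14*n - 2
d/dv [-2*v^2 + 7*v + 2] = 7 - 4*v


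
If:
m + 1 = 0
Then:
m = -1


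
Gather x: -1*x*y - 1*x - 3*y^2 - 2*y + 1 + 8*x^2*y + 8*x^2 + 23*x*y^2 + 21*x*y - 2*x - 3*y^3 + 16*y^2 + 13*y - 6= x^2*(8*y + 8) + x*(23*y^2 + 20*y - 3) - 3*y^3 + 13*y^2 + 11*y - 5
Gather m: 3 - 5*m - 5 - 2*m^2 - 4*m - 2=-2*m^2 - 9*m - 4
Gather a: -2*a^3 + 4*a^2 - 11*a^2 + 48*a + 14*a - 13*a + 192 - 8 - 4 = -2*a^3 - 7*a^2 + 49*a + 180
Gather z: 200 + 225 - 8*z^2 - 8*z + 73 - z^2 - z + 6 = -9*z^2 - 9*z + 504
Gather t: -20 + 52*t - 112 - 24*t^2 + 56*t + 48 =-24*t^2 + 108*t - 84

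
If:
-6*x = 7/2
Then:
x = -7/12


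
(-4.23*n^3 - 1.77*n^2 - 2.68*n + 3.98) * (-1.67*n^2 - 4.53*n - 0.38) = 7.0641*n^5 + 22.1178*n^4 + 14.1011*n^3 + 6.1664*n^2 - 17.011*n - 1.5124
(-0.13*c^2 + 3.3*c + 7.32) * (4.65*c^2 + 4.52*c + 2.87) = -0.6045*c^4 + 14.7574*c^3 + 48.5809*c^2 + 42.5574*c + 21.0084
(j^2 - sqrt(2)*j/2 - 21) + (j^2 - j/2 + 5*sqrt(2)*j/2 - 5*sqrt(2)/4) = 2*j^2 - j/2 + 2*sqrt(2)*j - 21 - 5*sqrt(2)/4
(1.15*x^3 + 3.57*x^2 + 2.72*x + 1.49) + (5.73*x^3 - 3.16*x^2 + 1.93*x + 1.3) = 6.88*x^3 + 0.41*x^2 + 4.65*x + 2.79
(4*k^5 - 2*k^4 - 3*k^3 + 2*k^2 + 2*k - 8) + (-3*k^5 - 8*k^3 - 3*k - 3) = k^5 - 2*k^4 - 11*k^3 + 2*k^2 - k - 11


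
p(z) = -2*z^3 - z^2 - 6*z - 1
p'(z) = -6*z^2 - 2*z - 6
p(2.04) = -34.38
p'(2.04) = -35.05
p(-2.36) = 33.88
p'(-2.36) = -34.70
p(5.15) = -331.60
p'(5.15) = -175.44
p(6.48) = -626.07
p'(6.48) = -270.90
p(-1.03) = 6.30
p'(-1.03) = -10.31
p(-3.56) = 97.92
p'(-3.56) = -74.92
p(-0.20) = 0.18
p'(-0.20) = -5.84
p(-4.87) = 235.51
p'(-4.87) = -138.56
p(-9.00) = 1430.00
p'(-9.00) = -474.00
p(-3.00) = 62.00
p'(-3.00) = -54.00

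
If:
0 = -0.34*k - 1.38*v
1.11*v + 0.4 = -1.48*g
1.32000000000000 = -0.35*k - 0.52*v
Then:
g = -1.37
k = -5.95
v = 1.47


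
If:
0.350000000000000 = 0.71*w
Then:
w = 0.49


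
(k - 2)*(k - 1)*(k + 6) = k^3 + 3*k^2 - 16*k + 12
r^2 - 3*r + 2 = (r - 2)*(r - 1)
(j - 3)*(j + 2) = j^2 - j - 6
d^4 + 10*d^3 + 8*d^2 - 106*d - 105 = (d - 3)*(d + 1)*(d + 5)*(d + 7)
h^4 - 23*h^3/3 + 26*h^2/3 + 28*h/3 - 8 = (h - 6)*(h - 2)*(h - 2/3)*(h + 1)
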